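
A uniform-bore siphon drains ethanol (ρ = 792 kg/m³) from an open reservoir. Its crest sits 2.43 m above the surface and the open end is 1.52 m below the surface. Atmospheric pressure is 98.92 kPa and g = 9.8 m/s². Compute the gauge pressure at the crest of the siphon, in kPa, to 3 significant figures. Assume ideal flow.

-30.7 kPa

From the surface to the outlet (both open to atmosphere, surface at rest): v = √(2g·h_out) = √(2·9.8·1.52) = 5.46 m/s.
With constant cross-section the crest speed equals v; applying Bernoulli from the surface up to the crest, P_top = P_atm − ½ρv² − ρg·h_top.
P_top = 98920 − ½·792·5.46² − 792·9.8·2.43 = 68300 Pa. So P_gauge = P_top − P_atm = -30700 Pa.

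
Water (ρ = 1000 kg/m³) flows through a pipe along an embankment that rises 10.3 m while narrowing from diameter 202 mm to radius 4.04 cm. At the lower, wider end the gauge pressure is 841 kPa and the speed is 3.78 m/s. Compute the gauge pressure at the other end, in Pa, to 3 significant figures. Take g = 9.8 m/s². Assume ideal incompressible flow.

By continuity, v₂ = v₁·A₁/A₂ = 3.78·(320/51.3) = 23.6 m/s.
Energy conservation along the streamline gives P₂ = P₁ − ½ρ(v₂² − v₁²) − ρg(h₂ − h₁).
P₂ = 841000 + ½·1000·(3.78² − 23.6²) − 1000·9.8·(+10.3) = 841000 + (-272000) − (101000) = 468000 Pa.

P₂ ≈ 468000 Pa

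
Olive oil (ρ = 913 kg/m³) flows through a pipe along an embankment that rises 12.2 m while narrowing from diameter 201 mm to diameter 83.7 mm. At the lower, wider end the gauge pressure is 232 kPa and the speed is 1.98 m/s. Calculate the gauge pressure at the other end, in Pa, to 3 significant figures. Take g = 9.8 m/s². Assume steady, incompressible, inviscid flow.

P₂ ≈ 65100 Pa

Mass conservation (A₁v₁ = A₂v₂) gives v₂ = 1.98 × 317/55.0 = 11.4 m/s.
Bernoulli: P₁ + ½ρv₁² + ρg h₁ = P₂ + ½ρv₂² + ρg h₂, so P₂ = P₁ + ½ρ(v₁² − v₂²) − ρg(h₂ − h₁).
P₂ = 232000 + ½·913·(1.98² − 11.4²) − 913·9.8·(+12.2) = 232000 + (-57700) − (109000) = 65100 Pa.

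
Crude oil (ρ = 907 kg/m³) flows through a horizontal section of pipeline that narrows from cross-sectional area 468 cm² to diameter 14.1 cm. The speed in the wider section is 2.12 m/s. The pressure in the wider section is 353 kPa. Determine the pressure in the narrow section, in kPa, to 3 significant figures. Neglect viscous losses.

Mass conservation (A₁v₁ = A₂v₂) gives v₂ = 2.12 × 468/156 = 6.35 m/s.
The pipe is horizontal, so Bernoulli reduces to P₁ + ½ρv₁² = P₂ + ½ρv₂².
P₂ = P₁ − ½ρ(v₂² − v₁²) = 353000 − ½·907·(6.35² − 2.12²) = 353000 − 16300 = 337000 Pa.

337 kPa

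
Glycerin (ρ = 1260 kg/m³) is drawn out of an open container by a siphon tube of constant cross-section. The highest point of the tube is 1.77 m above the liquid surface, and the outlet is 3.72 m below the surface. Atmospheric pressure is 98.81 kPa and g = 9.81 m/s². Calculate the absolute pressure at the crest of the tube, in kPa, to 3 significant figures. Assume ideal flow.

Bernoulli surface→outlet gives ½v² = g·h_out, so v = √(2·9.81·3.72) = 8.54 m/s.
With constant cross-section the crest speed equals v; applying Bernoulli from the surface up to the crest, P_top = P_atm − ½ρv² − ρg·h_top.
P_top = 98810 − ½·1260·8.54² − 1260·9.81·1.77 = 31000 Pa.

31.0 kPa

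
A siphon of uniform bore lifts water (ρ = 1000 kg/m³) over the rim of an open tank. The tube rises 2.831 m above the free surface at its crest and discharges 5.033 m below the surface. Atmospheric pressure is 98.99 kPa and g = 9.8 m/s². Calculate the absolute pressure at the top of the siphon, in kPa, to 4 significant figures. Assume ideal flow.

21.92 kPa

Bernoulli surface→outlet gives ½v² = g·h_out, so v = √(2·9.8·5.033) = 9.932 m/s.
The bore is uniform, so the speed at the crest is the same v. Bernoulli surface→crest: P_atm = P_top + ½ρv² + ρg·h_top.
P_top = 98990 − ½·1000·9.932² − 1000·9.8·2.831 = 21920 Pa.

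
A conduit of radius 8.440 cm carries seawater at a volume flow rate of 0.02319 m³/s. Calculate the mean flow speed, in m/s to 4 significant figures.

Q = 0.02319 m³/s = 0.02319 m³/s.
v = Q/A = 0.02319 / 0.02238 = 1.036 m/s.

v = 1.036 m/s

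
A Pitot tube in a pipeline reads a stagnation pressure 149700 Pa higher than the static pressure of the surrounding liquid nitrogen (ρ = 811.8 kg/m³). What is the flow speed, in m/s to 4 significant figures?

Bernoulli between the free stream and the stagnation point: ½ρv² = P_stag − P_static.
v = √(2ΔP/ρ) = √(2·149700/811.8) = 19.20 m/s.

v = 19.20 m/s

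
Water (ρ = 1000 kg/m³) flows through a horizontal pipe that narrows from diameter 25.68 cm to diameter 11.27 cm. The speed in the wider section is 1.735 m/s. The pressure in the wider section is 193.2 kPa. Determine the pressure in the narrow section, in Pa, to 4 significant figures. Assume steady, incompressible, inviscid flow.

By continuity, v₂ = v₁·A₁/A₂ = 1.735·(517.9/99.76) = 9.008 m/s.
With no height change, Bernoulli's equation is P₁ + ½ρv₁² = P₂ + ½ρv₂².
P₂ = P₁ − ½ρ(v₂² − v₁²) = 193200 − ½·1000·(9.008² − 1.735²) = 193200 − 39070 = 154100 Pa.

P₂ = 154100 Pa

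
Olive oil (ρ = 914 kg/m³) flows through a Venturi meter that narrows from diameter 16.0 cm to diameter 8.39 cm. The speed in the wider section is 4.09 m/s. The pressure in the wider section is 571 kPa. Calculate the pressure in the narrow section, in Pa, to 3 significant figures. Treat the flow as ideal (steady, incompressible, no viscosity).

The volume flow rate is constant, so v₂ = (A₁/A₂)v₁ = (201/55.3)·4.09 = 14.9 m/s.
Along the horizontal streamline, P + ½ρv² is constant.
P₂ = P₁ − ½ρ(v₂² − v₁²) = 571000 − ½·914·(14.9² − 4.09²) = 571000 − 93500 = 478000 Pa.

P₂ ≈ 478000 Pa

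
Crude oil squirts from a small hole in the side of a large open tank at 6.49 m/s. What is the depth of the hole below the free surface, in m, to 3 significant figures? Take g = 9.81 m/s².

Torricelli: v = √(2gh), so h = v²/(2g).
h = 6.49²/(2·9.81) = 42.1/19.62 = 2.15 m.

h ≈ 2.15 m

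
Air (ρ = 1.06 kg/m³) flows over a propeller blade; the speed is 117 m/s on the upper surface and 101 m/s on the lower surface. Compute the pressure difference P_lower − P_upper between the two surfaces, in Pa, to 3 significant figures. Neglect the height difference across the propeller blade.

The pressure is lower where the speed is higher: ΔP = ½ρ(v_up² − v_low²).
ΔP = ½·1.06·(117² − 101²) = 1850 Pa.

ΔP ≈ 1850 Pa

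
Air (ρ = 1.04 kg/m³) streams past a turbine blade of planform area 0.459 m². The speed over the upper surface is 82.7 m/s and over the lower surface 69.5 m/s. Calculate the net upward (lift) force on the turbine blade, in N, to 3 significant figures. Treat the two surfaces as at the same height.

The faster flow above has the lower pressure; Bernoulli (same height) gives ΔP = ½ρ(v_up² − v_low²).
ΔP = ½·1.04·(82.7² − 69.5²) = 1040 Pa.
Lift = ΔP · A = 1040 × 0.459 = 480 N.

480 N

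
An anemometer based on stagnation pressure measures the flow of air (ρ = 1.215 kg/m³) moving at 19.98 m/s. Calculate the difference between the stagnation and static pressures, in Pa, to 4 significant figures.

ΔP = 242.5 Pa

The dynamic pressure equals the rise in static pressure at the stagnation point: ΔP = ½ρv².
ΔP = ½·1.215·19.98² = 242.5 Pa.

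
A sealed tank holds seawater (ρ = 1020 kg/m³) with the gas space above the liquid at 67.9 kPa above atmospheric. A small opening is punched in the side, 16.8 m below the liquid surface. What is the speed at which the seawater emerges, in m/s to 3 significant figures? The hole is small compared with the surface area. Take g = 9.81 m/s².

v ≈ 21.5 m/s

Take point 1 at the surface (v₁ ≈ 0) and point 2 at the hole (at atmospheric pressure). Bernoulli: P₁ + ρg h = P_atm + ½ρv₂².
With P₁ − P_atm = 67900 Pa, v₂ = √(2gh + 2ΔP/ρ) = √(2·9.81·16.8 + 2·67900/1020) = 21.5 m/s.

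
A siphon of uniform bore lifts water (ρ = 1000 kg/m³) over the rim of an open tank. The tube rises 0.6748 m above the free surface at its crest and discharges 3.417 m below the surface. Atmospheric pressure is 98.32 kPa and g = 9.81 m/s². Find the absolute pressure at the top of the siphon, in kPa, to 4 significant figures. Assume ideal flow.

Bernoulli surface→outlet gives ½v² = g·h_out, so v = √(2·9.81·3.417) = 8.188 m/s.
With constant cross-section the crest speed equals v; applying Bernoulli from the surface up to the crest, P_top = P_atm − ½ρv² − ρg·h_top.
P_top = 98320 − ½·1000·8.188² − 1000·9.81·0.6748 = 58180 Pa.

P_top = 58.18 kPa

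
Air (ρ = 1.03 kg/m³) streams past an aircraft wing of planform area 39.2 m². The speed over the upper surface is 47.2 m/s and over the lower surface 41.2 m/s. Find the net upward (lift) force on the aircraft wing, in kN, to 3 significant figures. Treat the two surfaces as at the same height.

The faster flow above has the lower pressure; Bernoulli (same height) gives ΔP = ½ρ(v_up² − v_low²).
ΔP = ½·1.03·(47.2² − 41.2²) = 273 Pa.
Lift = ΔP · A = 273 × 39.2 = 10700 N.

10.7 kN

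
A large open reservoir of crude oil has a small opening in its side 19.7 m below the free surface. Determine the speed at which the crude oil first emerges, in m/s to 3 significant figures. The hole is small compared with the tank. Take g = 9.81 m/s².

With the surface at rest and both surface and jet at atmospheric pressure, Bernoulli gives ρg h = ½ρv², so v = √(2gh) = √(2·9.81·19.7) = 19.7 m/s.

v ≈ 19.7 m/s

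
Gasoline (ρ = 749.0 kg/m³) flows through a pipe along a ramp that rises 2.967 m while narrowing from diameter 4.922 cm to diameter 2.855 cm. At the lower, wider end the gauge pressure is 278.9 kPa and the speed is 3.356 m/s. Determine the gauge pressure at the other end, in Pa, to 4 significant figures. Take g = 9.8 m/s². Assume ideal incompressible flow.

Continuity gives A₁v₁ = A₂v₂, so v₂ = (19.03 cm²)/(6.402 cm²) × 3.356 m/s = 9.975 m/s.
Energy conservation along the streamline gives P₂ = P₁ − ½ρ(v₂² − v₁²) − ρg(h₂ − h₁).
P₂ = 278900 + ½·749.0·(3.356² − 9.975²) − 749.0·9.8·(+2.967) = 278900 + (-33040) − (21780) = 224100 Pa.

224100 Pa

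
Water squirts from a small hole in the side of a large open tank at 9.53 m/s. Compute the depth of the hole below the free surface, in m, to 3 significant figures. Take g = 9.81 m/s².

h ≈ 4.63 m

Torricelli: v = √(2gh), so h = v²/(2g).
h = 9.53²/(2·9.81) = 90.8/19.62 = 4.63 m.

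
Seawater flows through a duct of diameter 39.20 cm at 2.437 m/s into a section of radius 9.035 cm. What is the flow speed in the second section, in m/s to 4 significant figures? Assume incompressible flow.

v₂ = 11.47 m/s

The volume flow rate is constant, so v₂ = (A₁/A₂)v₁ = (1207/256.5)·2.437 = 11.47 m/s.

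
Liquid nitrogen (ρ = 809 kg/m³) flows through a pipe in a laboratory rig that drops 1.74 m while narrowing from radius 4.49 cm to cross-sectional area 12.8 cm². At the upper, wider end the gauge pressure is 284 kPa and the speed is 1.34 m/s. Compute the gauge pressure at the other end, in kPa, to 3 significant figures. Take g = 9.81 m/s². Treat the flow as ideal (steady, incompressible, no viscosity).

Mass conservation (A₁v₁ = A₂v₂) gives v₂ = 1.34 × 63.3/12.8 = 6.63 m/s.
Applying Bernoulli between the two ends and solving for P₂: P₂ = P₁ + ½ρ(v₁² − v₂²) − ρgΔh.
P₂ = 284000 + ½·809·(1.34² − 6.63²) − 809·9.81·(−1.74) = 284000 + (-17100) − (-13800) = 281000 Pa.

281 kPa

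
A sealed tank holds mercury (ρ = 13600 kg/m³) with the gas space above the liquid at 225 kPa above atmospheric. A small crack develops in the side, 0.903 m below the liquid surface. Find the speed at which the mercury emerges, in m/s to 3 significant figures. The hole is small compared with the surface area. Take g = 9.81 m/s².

7.13 m/s

Take point 1 at the surface (v₁ ≈ 0) and point 2 at the hole (at atmospheric pressure). Bernoulli: P₁ + ρg h = P_atm + ½ρv₂².
With P₁ − P_atm = 225000 Pa, v₂ = √(2gh + 2ΔP/ρ) = √(2·9.81·0.903 + 2·225000/13600) = 7.13 m/s.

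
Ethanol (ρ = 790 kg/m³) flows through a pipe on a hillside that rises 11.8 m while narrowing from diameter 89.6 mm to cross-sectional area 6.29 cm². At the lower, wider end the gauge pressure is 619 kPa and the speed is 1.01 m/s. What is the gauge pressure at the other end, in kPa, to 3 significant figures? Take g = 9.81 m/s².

P₂ ≈ 487 kPa

By continuity, v₂ = v₁·A₁/A₂ = 1.01·(63.1/6.29) = 10.1 m/s.
Applying Bernoulli between the two ends and solving for P₂: P₂ = P₁ + ½ρ(v₁² − v₂²) − ρgΔh.
P₂ = 619000 + ½·790·(1.01² − 10.1²) − 790·9.81·(+11.8) = 619000 + (-40100) − (91400) = 487000 Pa.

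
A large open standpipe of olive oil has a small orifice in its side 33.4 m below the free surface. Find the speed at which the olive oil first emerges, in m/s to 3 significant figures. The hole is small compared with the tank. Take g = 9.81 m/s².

25.6 m/s

Torricelli's result v = √(2gh) gives v = √(2·9.81·33.4) = 25.6 m/s.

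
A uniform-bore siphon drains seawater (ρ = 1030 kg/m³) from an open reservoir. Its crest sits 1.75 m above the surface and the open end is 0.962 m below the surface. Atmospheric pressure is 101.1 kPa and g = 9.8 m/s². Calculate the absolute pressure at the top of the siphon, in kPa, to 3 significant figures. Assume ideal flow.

Bernoulli surface→outlet gives ½v² = g·h_out, so v = √(2·9.8·0.962) = 4.34 m/s.
Continuity keeps v the same throughout the tube; from surface to crest, P_atm + 0 = P_top + ½ρv² + ρg·h_top.
P_top = 101100 − ½·1030·4.34² − 1030·9.8·1.75 = 73700 Pa.

P_top = 73.7 kPa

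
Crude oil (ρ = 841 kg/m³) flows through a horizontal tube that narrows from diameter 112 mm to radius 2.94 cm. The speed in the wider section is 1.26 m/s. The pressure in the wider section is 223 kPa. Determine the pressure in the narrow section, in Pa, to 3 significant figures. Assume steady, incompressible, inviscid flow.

P₂ = 215000 Pa

Mass conservation (A₁v₁ = A₂v₂) gives v₂ = 1.26 × 98.5/27.2 = 4.57 m/s.
Bernoulli (h₁ = h₂): P₁ − P₂ = ½ρ(v₂² − v₁²).
P₂ = P₁ − ½ρ(v₂² − v₁²) = 223000 − ½·841·(4.57² − 1.26²) = 223000 − 8120 = 215000 Pa.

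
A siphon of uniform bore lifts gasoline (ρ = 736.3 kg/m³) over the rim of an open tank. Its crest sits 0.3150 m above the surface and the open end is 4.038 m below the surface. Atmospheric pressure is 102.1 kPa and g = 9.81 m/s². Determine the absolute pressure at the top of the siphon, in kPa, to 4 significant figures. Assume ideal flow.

From the surface to the outlet (both open to atmosphere, surface at rest): v = √(2g·h_out) = √(2·9.81·4.038) = 8.901 m/s.
With constant cross-section the crest speed equals v; applying Bernoulli from the surface up to the crest, P_top = P_atm − ½ρv² − ρg·h_top.
P_top = 102100 − ½·736.3·8.901² − 736.3·9.81·0.3150 = 70660 Pa.

P_top = 70.66 kPa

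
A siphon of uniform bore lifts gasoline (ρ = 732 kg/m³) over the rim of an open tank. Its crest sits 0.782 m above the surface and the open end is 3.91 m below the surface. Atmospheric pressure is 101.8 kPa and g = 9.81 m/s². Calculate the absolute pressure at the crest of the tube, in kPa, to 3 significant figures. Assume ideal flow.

P_top ≈ 68.1 kPa

From the surface to the outlet (both open to atmosphere, surface at rest): v = √(2g·h_out) = √(2·9.81·3.91) = 8.76 m/s.
Continuity keeps v the same throughout the tube; from surface to crest, P_atm + 0 = P_top + ½ρv² + ρg·h_top.
P_top = 101800 − ½·732·8.76² − 732·9.81·0.782 = 68100 Pa.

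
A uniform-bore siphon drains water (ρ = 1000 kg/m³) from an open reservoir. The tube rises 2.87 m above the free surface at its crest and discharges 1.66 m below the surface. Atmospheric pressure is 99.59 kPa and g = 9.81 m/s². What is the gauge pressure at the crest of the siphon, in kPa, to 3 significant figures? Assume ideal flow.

-44.4 kPa

Bernoulli surface→outlet gives ½v² = g·h_out, so v = √(2·9.81·1.66) = 5.71 m/s.
The bore is uniform, so the speed at the crest is the same v. Bernoulli surface→crest: P_atm = P_top + ½ρv² + ρg·h_top.
P_top = 99590 − ½·1000·5.71² − 1000·9.81·2.87 = 55200 Pa. So P_gauge = P_top − P_atm = -44400 Pa.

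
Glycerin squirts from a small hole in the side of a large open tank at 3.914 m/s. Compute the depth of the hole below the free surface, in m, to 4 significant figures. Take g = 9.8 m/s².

0.7816 m

Torricelli: v = √(2gh), so h = v²/(2g).
h = 3.914²/(2·9.8) = 15.32/19.60 = 0.7816 m.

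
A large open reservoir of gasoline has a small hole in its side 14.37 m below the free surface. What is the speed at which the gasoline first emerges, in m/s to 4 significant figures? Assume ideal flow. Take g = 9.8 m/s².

The surface is effectively still and both ends are open, so ½v² = gh and v = √(2·9.8·14.37) = 16.78 m/s.

v ≈ 16.78 m/s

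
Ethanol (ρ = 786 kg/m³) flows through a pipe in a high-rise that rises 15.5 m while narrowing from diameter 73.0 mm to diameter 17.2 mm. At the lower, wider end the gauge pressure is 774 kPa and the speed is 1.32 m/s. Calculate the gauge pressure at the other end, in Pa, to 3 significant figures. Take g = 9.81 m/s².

The volume flow rate is constant, so v₂ = (A₁/A₂)v₁ = (41.9/2.32)·1.32 = 23.8 m/s.
Energy conservation along the streamline gives P₂ = P₁ − ½ρ(v₂² − v₁²) − ρg(h₂ − h₁).
P₂ = 774000 + ½·786·(1.32² − 23.8²) − 786·9.81·(+15.5) = 774000 + (-222000) − (120000) = 433000 Pa.

433000 Pa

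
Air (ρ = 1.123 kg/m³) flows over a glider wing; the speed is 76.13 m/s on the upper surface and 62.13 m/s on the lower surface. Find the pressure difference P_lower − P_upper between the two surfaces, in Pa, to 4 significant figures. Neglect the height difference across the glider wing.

ΔP = 1087 Pa

Bernoulli (same height): P_lower − P_upper = ½ρ(v_upper² − v_lower²).
ΔP = ½·1.123·(76.13² − 62.13²) = 1087 Pa.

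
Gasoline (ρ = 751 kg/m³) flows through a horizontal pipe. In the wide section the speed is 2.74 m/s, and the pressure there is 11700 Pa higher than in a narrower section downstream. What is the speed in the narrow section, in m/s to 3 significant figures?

Horizontal Bernoulli: P₁ + ½ρv₁² = P₂ + ½ρv₂², so v₂² = v₁² + 2(P₁ − P₂)/ρ.
v₂ = √(2.74² + 2·11700/751) = √(7.51 + 31.2) = 6.22 m/s.

v₂ = 6.22 m/s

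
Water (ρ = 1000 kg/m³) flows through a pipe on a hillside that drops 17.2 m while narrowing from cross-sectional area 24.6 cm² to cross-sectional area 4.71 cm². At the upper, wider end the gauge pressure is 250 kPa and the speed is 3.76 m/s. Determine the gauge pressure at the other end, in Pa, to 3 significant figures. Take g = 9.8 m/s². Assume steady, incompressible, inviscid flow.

The volume flow rate is constant, so v₂ = (A₁/A₂)v₁ = (24.6/4.71)·3.76 = 19.6 m/s.
Applying Bernoulli between the two ends and solving for P₂: P₂ = P₁ + ½ρ(v₁² − v₂²) − ρgΔh.
P₂ = 250000 + ½·1000·(3.76² − 19.6²) − 1000·9.8·(−17.2) = 250000 + (-186000) − (-169000) = 233000 Pa.

P₂ ≈ 233000 Pa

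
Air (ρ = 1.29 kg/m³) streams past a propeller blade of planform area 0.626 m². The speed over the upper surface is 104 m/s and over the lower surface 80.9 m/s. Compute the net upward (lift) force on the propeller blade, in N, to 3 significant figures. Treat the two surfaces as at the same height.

With equal heights on the two surfaces, Bernoulli gives P_lower − P_upper = ½ρ(v_upper² − v_lower²).
ΔP = ½·1.29·(104² − 80.9²) = 2750 Pa.
Lift = ΔP · A = 2750 × 0.626 = 1720 N.

F = 1720 N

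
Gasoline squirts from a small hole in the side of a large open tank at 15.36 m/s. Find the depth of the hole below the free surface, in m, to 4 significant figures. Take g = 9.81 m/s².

Inverting v = √(2gh) gives h = v² / 2g.
h = 15.36²/(2·9.81) = 235.9/19.62 = 12.02 m.

12.02 m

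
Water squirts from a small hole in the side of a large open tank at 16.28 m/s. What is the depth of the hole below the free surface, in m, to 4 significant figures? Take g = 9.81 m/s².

Torricelli: v = √(2gh), so h = v²/(2g).
h = 16.28²/(2·9.81) = 265.0/19.62 = 13.51 m.

13.51 m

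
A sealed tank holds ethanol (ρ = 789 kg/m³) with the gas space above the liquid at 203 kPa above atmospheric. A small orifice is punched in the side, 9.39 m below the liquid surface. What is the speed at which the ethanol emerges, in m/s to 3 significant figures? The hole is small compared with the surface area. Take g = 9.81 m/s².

Take point 1 at the surface (v₁ ≈ 0) and point 2 at the hole (at atmospheric pressure). Bernoulli: P₁ + ρg h = P_atm + ½ρv₂².
With P₁ − P_atm = 203000 Pa, v₂ = √(2gh + 2ΔP/ρ) = √(2·9.81·9.39 + 2·203000/789) = 26.4 m/s.

v = 26.4 m/s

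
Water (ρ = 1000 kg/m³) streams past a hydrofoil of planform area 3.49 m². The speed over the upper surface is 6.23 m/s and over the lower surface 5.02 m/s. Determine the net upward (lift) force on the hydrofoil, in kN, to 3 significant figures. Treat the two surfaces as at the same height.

F ≈ 23.8 kN

The faster flow above has the lower pressure; Bernoulli (same height) gives ΔP = ½ρ(v_up² − v_low²).
ΔP = ½·1000·(6.23² − 5.02²) = 6810 Pa.
Lift = ΔP · A = 6810 × 3.49 = 23800 N.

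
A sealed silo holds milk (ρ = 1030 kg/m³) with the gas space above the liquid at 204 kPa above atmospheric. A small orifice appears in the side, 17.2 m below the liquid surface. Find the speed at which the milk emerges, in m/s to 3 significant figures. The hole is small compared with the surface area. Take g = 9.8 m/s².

Take point 1 at the surface (v₁ ≈ 0) and point 2 at the hole (at atmospheric pressure). Bernoulli: P₁ + ρg h = P_atm + ½ρv₂².
With P₁ − P_atm = 204000 Pa, v₂ = √(2gh + 2ΔP/ρ) = √(2·9.8·17.2 + 2·204000/1030) = 27.1 m/s.

27.1 m/s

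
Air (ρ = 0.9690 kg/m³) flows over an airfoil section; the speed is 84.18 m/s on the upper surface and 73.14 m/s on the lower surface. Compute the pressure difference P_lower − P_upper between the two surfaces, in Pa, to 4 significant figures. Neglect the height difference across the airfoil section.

The pressure is lower where the speed is higher: ΔP = ½ρ(v_up² − v_low²).
ΔP = ½·0.9690·(84.18² − 73.14²) = 841.5 Pa.

ΔP = 841.5 Pa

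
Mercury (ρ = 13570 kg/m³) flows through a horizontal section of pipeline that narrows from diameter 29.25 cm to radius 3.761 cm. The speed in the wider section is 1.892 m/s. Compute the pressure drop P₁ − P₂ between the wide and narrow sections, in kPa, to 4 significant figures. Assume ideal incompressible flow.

5529 kPa

The volume flow rate is constant, so v₂ = (A₁/A₂)v₁ = (672.0/44.44)·1.892 = 28.61 m/s.
Along the horizontal streamline, P + ½ρv² is constant.
P₁ − P₂ = ½·13570·(28.61² − 1.892²) = ½·13570·814.9 = 5529000 Pa.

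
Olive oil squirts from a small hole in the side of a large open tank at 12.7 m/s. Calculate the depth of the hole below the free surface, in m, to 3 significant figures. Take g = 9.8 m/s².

Torricelli: v = √(2gh), so h = v²/(2g).
h = 12.7²/(2·9.8) = 161/19.60 = 8.23 m.

h = 8.23 m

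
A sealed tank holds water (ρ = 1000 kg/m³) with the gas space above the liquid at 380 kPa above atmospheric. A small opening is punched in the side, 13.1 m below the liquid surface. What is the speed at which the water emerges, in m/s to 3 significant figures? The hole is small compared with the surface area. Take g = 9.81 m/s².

v ≈ 31.9 m/s

Take point 1 at the surface (v₁ ≈ 0) and point 2 at the hole (at atmospheric pressure). Bernoulli: P₁ + ρg h = P_atm + ½ρv₂².
With P₁ − P_atm = 380000 Pa, v₂ = √(2gh + 2ΔP/ρ) = √(2·9.81·13.1 + 2·380000/1000) = 31.9 m/s.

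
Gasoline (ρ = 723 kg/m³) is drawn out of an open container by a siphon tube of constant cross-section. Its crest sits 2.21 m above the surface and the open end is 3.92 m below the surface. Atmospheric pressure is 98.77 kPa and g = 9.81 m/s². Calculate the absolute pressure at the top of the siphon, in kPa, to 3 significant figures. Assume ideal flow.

55.3 kPa

Bernoulli surface→outlet gives ½v² = g·h_out, so v = √(2·9.81·3.92) = 8.77 m/s.
The bore is uniform, so the speed at the crest is the same v. Bernoulli surface→crest: P_atm = P_top + ½ρv² + ρg·h_top.
P_top = 98770 − ½·723·8.77² − 723·9.81·2.21 = 55300 Pa.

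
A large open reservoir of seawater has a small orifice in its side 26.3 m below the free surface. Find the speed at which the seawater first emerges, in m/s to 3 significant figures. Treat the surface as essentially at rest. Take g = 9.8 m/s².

v ≈ 22.7 m/s

With the surface at rest and both surface and jet at atmospheric pressure, Bernoulli gives ρg h = ½ρv², so v = √(2gh) = √(2·9.8·26.3) = 22.7 m/s.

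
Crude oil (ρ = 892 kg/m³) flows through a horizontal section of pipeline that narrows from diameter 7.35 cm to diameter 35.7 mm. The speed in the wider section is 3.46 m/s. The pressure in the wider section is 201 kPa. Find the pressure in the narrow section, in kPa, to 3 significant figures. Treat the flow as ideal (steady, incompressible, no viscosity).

Continuity gives A₁v₁ = A₂v₂, so v₂ = (42.4 cm²)/(10.0 cm²) × 3.46 m/s = 14.7 m/s.
Along the horizontal streamline, P + ½ρv² is constant.
P₂ = P₁ − ½ρ(v₂² − v₁²) = 201000 − ½·892·(14.7² − 3.46²) = 201000 − 90600 = 110000 Pa.

P₂ = 110 kPa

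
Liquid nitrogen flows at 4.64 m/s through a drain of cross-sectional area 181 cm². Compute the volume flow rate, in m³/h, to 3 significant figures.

Q = A·v = 0.0181 m² × 4.64 m/s = 0.0840 m³/s.
Converting: 0.0840 m³/s × 3600 = 302 m³/h.

Q = 302 m³/h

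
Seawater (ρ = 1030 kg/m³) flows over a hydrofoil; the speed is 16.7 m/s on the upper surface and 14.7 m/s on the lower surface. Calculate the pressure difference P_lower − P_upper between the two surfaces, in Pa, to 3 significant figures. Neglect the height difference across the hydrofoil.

32300 Pa

With negligible Δh, P + ½ρv² is constant, so P_low − P_up = ½ρ(v_up² − v_low²).
ΔP = ½·1030·(16.7² − 14.7²) = 32300 Pa.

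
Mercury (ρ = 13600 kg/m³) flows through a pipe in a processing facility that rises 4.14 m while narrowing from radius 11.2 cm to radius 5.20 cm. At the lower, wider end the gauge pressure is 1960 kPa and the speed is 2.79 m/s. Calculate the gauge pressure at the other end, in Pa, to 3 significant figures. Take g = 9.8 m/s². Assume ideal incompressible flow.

By continuity, v₂ = v₁·A₁/A₂ = 2.79·(394/84.9) = 12.9 m/s.
Applying Bernoulli between the two ends and solving for P₂: P₂ = P₁ + ½ρ(v₁² − v₂²) − ρgΔh.
P₂ = 1960000 + ½·13600·(2.79² − 12.9²) − 13600·9.8·(+4.14) = 1960000 + (-1090000) − (552000) = 322000 Pa.

322000 Pa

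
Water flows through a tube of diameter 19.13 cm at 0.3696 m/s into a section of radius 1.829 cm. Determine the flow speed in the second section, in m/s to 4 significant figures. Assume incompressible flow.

Mass conservation (A₁v₁ = A₂v₂) gives v₂ = 0.3696 × 287.4/10.51 = 10.11 m/s.

v₂ ≈ 10.11 m/s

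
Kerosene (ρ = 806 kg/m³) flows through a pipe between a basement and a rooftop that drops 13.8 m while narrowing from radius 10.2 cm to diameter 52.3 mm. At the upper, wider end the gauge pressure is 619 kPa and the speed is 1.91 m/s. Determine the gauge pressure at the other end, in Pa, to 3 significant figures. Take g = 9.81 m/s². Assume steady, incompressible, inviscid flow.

By continuity, v₂ = v₁·A₁/A₂ = 1.91·(327/21.5) = 29.1 m/s.
Applying Bernoulli between the two ends and solving for P₂: P₂ = P₁ + ½ρ(v₁² − v₂²) − ρgΔh.
P₂ = 619000 + ½·806·(1.91² − 29.1²) − 806·9.81·(−13.8) = 619000 + (-339000) − (-109000) = 389000 Pa.

P₂ ≈ 389000 Pa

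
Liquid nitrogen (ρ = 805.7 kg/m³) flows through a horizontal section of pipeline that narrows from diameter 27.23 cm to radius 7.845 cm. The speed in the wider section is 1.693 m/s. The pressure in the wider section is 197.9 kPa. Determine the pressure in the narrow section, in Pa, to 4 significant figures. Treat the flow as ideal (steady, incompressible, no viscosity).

P₂ = 188600 Pa

Mass conservation (A₁v₁ = A₂v₂) gives v₂ = 1.693 × 582.4/193.3 = 5.099 m/s.
The pipe is horizontal, so Bernoulli reduces to P₁ + ½ρv₁² = P₂ + ½ρv₂².
P₂ = P₁ − ½ρ(v₂² − v₁²) = 197900 − ½·805.7·(5.099² − 1.693²) = 197900 − 9320 = 188600 Pa.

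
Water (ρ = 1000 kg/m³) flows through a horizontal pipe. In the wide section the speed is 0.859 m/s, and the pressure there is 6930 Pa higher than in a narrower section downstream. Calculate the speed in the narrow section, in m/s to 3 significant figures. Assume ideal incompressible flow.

With h₁ = h₂, rearranging Bernoulli gives v₂ = √(v₁² + 2ΔP/ρ).
v₂ = √(0.859² + 2·6930/1000) = √(0.738 + 13.9) = 3.82 m/s.

v₂ = 3.82 m/s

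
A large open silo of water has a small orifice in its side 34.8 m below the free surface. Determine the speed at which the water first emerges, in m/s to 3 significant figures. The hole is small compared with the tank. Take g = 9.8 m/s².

v ≈ 26.1 m/s

The surface is effectively still and both ends are open, so ½v² = gh and v = √(2·9.8·34.8) = 26.1 m/s.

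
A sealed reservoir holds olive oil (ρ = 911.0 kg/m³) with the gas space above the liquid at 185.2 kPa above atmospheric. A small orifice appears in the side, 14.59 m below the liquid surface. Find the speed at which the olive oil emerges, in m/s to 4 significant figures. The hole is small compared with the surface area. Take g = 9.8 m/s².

v ≈ 26.32 m/s

Take point 1 at the surface (v₁ ≈ 0) and point 2 at the hole (at atmospheric pressure). Bernoulli: P₁ + ρg h = P_atm + ½ρv₂².
With P₁ − P_atm = 185200 Pa, v₂ = √(2gh + 2ΔP/ρ) = √(2·9.8·14.59 + 2·185200/911.0) = 26.32 m/s.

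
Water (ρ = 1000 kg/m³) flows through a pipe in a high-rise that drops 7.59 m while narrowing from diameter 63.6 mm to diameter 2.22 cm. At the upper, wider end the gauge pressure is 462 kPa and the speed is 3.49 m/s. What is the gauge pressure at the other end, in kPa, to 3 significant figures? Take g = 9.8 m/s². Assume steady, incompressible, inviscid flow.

P₂ = 132 kPa

Mass conservation (A₁v₁ = A₂v₂) gives v₂ = 3.49 × 31.8/3.87 = 28.6 m/s.
Applying Bernoulli between the two ends and solving for P₂: P₂ = P₁ + ½ρ(v₁² − v₂²) − ρgΔh.
P₂ = 462000 + ½·1000·(3.49² − 28.6²) − 1000·9.8·(−7.59) = 462000 + (-404000) − (-74400) = 132000 Pa.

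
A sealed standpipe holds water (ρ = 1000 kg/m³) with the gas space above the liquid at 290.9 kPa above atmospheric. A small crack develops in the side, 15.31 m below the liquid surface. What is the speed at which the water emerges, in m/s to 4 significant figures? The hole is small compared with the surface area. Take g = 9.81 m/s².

29.70 m/s

Take point 1 at the surface (v₁ ≈ 0) and point 2 at the hole (at atmospheric pressure). Bernoulli: P₁ + ρg h = P_atm + ½ρv₂².
With P₁ − P_atm = 290900 Pa, v₂ = √(2gh + 2ΔP/ρ) = √(2·9.81·15.31 + 2·290900/1000) = 29.70 m/s.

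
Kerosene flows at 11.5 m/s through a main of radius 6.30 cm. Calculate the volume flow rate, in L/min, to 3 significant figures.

8600 L/min

Q = A·v = 0.0125 m² × 11.5 m/s = 0.143 m³/s.
Converting: 0.143 m³/s × 60000 = 8600 L/min.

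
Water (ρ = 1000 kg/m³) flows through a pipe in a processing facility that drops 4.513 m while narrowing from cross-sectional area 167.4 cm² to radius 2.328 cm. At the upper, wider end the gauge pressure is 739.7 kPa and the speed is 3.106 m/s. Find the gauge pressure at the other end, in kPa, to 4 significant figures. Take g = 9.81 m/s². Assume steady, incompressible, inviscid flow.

By continuity, v₂ = v₁·A₁/A₂ = 3.106·(167.4/17.03) = 30.54 m/s.
Applying Bernoulli between the two ends and solving for P₂: P₂ = P₁ + ½ρ(v₁² − v₂²) − ρgΔh.
P₂ = 739700 + ½·1000·(3.106² − 30.54²) − 1000·9.81·(−4.513) = 739700 + (-461500) − (-44270) = 322500 Pa.

P₂ = 322.5 kPa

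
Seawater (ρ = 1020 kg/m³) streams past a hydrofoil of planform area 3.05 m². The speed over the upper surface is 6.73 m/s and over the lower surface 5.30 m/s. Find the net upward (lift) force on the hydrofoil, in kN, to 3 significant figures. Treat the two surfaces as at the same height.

F ≈ 26.8 kN

With equal heights on the two surfaces, Bernoulli gives P_lower − P_upper = ½ρ(v_upper² − v_lower²).
ΔP = ½·1020·(6.73² − 5.30²) = 8770 Pa.
Lift = ΔP · A = 8770 × 3.05 = 26800 N.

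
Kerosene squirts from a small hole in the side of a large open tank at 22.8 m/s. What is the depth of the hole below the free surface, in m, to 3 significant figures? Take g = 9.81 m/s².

Torricelli: v = √(2gh), so h = v²/(2g).
h = 22.8²/(2·9.81) = 520/19.62 = 26.5 m.

h ≈ 26.5 m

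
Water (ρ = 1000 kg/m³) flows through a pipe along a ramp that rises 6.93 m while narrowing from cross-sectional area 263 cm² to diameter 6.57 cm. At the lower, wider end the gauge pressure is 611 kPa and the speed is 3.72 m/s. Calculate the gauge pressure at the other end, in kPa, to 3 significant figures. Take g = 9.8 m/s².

By continuity, v₂ = v₁·A₁/A₂ = 3.72·(263/33.9) = 28.9 m/s.
Bernoulli: P₁ + ½ρv₁² + ρg h₁ = P₂ + ½ρv₂² + ρg h₂, so P₂ = P₁ + ½ρ(v₁² − v₂²) − ρg(h₂ − h₁).
P₂ = 611000 + ½·1000·(3.72² − 28.9²) − 1000·9.8·(+6.93) = 611000 + (-409000) − (67900) = 134000 Pa.

P₂ = 134 kPa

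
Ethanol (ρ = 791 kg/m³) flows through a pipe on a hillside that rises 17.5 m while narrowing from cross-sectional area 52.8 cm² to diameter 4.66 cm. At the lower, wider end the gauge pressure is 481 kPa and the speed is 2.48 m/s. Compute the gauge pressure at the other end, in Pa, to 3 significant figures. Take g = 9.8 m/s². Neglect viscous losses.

Mass conservation (A₁v₁ = A₂v₂) gives v₂ = 2.48 × 52.8/17.1 = 7.68 m/s.
Applying Bernoulli between the two ends and solving for P₂: P₂ = P₁ + ½ρ(v₁² − v₂²) − ρgΔh.
P₂ = 481000 + ½·791·(2.48² − 7.68²) − 791·9.8·(+17.5) = 481000 + (-20900) − (136000) = 324000 Pa.

P₂ ≈ 324000 Pa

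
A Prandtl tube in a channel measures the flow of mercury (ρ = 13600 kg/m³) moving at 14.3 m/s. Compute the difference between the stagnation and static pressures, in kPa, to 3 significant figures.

1390 kPa

At the stagnation point the flow is brought to rest, so Bernoulli gives P_stag − P_static = ½ρv².
ΔP = ½·13600·14.3² = 1390000 Pa.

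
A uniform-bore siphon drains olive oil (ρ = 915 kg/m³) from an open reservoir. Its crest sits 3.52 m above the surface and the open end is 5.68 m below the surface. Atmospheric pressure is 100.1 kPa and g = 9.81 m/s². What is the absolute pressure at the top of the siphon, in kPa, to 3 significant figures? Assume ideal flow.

Bernoulli surface→outlet gives ½v² = g·h_out, so v = √(2·9.81·5.68) = 10.6 m/s.
Continuity keeps v the same throughout the tube; from surface to crest, P_atm + 0 = P_top + ½ρv² + ρg·h_top.
P_top = 100100 − ½·915·10.6² − 915·9.81·3.52 = 17500 Pa.

P_top ≈ 17.5 kPa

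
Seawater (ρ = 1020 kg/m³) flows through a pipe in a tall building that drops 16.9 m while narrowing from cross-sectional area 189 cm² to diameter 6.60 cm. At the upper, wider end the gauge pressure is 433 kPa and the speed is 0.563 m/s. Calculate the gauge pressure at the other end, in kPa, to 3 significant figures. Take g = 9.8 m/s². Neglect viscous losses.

P₂ ≈ 597 kPa

By continuity, v₂ = v₁·A₁/A₂ = 0.563·(189/34.2) = 3.11 m/s.
Energy conservation along the streamline gives P₂ = P₁ − ½ρ(v₂² − v₁²) − ρg(h₂ − h₁).
P₂ = 433000 + ½·1020·(0.563² − 3.11²) − 1020·9.8·(−16.9) = 433000 + (-4770) − (-169000) = 597000 Pa.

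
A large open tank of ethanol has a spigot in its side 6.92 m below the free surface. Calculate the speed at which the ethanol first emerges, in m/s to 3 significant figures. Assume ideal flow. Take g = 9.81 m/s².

With the surface at rest and both surface and jet at atmospheric pressure, Bernoulli gives ρg h = ½ρv², so v = √(2gh) = √(2·9.81·6.92) = 11.7 m/s.

v = 11.7 m/s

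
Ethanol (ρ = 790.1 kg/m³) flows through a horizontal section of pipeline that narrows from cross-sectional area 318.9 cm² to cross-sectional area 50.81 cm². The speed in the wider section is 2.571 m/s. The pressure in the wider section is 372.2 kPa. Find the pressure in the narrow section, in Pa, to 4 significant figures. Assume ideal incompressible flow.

P₂ ≈ 271900 Pa

By continuity, v₂ = v₁·A₁/A₂ = 2.571·(318.9/50.81) = 16.14 m/s.
The pipe is horizontal, so Bernoulli reduces to P₁ + ½ρv₁² = P₂ + ½ρv₂².
P₂ = P₁ − ½ρ(v₂² − v₁²) = 372200 − ½·790.1·(16.14² − 2.571²) = 372200 − 100300 = 271900 Pa.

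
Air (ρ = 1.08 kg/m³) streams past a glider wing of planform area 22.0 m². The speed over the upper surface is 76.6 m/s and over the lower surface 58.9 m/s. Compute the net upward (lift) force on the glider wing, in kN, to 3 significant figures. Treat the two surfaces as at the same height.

F ≈ 28.5 kN

From P + ½ρv² = const at equal height, P_low − P_up = ½ρ(v_up² − v_low²).
ΔP = ½·1.08·(76.6² − 58.9²) = 1300 Pa.
Lift = ΔP · A = 1300 × 22.0 = 28500 N.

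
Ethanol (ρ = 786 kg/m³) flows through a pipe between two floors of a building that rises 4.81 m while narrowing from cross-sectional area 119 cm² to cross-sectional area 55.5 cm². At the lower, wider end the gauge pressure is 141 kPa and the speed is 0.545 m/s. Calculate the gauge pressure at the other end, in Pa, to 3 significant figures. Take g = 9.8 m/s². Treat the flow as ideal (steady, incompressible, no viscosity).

P₂ ≈ 104000 Pa

Continuity gives A₁v₁ = A₂v₂, so v₂ = (119 cm²)/(55.5 cm²) × 0.545 m/s = 1.17 m/s.
Applying Bernoulli between the two ends and solving for P₂: P₂ = P₁ + ½ρ(v₁² − v₂²) − ρgΔh.
P₂ = 141000 + ½·786·(0.545² − 1.17²) − 786·9.8·(+4.81) = 141000 + (-420) − (37100) = 104000 Pa.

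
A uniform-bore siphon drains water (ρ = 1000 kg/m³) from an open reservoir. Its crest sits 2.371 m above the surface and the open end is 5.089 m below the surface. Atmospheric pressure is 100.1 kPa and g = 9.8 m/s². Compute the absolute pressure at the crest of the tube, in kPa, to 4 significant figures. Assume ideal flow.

P_top ≈ 26.99 kPa

From the surface to the outlet (both open to atmosphere, surface at rest): v = √(2g·h_out) = √(2·9.8·5.089) = 9.987 m/s.
The bore is uniform, so the speed at the crest is the same v. Bernoulli surface→crest: P_atm = P_top + ½ρv² + ρg·h_top.
P_top = 100100 − ½·1000·9.987² − 1000·9.8·2.371 = 26990 Pa.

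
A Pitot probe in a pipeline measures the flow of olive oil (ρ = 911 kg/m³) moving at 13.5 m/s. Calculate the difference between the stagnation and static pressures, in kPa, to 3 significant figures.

ΔP ≈ 83.0 kPa

At the stagnation point the flow is brought to rest, so Bernoulli gives P_stag − P_static = ½ρv².
ΔP = ½·911·13.5² = 83000 Pa.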